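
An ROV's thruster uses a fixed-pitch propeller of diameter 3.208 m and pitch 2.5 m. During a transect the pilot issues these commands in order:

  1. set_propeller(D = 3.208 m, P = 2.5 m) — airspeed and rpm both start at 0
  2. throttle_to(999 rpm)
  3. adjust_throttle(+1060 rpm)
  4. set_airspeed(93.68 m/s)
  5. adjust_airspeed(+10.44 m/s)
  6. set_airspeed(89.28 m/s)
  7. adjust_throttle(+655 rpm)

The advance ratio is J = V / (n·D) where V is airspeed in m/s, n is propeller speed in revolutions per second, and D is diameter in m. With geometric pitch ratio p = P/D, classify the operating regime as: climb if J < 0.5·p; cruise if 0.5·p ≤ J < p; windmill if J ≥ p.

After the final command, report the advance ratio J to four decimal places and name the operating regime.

set_propeller: D = 3.208 m, P = 2.5 m (p = P/D = 0.779302); state ← (V=0, rpm=0)
throttle_to(999): rpm ← 999
adjust_throttle(+1060): rpm ← 999 +1060 = 2059
set_airspeed(93.68): V ← 93.68 m/s
adjust_airspeed(+10.44): V ← 93.68 +10.44 = 104.12 m/s
set_airspeed(89.28): V ← 89.28 m/s
adjust_throttle(+655): rpm ← 2059 +655 = 2714
final state: V = 89.28 m/s, rpm = 2714 → n = rpm/60 = 45.233333 rev/s
J = V / (n·D) = 89.28 / (45.233333 × 3.208) = 0.615264
regime bands: climb J<0.3897 | cruise [0.3897, 0.7793) | windmill J≥0.7793
J = 0.6153 → cruise

J = 0.6153, regime = cruise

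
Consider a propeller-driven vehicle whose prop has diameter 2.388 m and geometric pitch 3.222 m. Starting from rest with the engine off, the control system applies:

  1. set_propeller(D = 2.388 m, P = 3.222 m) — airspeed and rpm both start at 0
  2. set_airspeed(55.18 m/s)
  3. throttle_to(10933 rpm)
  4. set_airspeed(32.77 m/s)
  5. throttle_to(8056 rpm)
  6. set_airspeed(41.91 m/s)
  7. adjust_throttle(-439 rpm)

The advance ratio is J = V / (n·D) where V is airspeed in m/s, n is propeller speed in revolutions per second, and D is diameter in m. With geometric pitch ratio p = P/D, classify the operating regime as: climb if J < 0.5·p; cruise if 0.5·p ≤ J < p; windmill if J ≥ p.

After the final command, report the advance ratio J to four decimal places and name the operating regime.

set_propeller: D = 2.388 m, P = 3.222 m (p = P/D = 1.349246); state ← (V=0, rpm=0)
set_airspeed(55.18): V ← 55.18 m/s
throttle_to(10933): rpm ← 10933
set_airspeed(32.77): V ← 32.77 m/s
throttle_to(8056): rpm ← 8056
set_airspeed(41.91): V ← 41.91 m/s
adjust_throttle(-439): rpm ← 8056 -439 = 7617
final state: V = 41.91 m/s, rpm = 7617 → n = rpm/60 = 126.950000 rev/s
J = V / (n·D) = 41.91 / (126.950000 × 2.388) = 0.138245
regime bands: climb J<0.6746 | cruise [0.6746, 1.3492) | windmill J≥1.3492
J = 0.1382 → climb

J = 0.1382, regime = climb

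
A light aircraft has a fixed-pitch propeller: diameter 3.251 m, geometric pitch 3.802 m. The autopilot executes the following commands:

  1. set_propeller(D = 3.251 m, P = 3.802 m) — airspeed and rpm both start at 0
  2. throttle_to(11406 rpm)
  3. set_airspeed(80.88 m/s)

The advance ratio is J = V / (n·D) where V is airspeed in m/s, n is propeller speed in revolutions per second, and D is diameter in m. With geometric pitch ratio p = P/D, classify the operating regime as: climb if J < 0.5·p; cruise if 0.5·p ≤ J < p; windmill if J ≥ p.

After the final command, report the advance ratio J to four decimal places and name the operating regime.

set_propeller: D = 3.251 m, P = 3.802 m (p = P/D = 1.169486); state ← (V=0, rpm=0)
throttle_to(11406): rpm ← 11406
set_airspeed(80.88): V ← 80.88 m/s
final state: V = 80.88 m/s, rpm = 11406 → n = rpm/60 = 190.100000 rev/s
J = V / (n·D) = 80.88 / (190.100000 × 3.251) = 0.130871
regime bands: climb J<0.5847 | cruise [0.5847, 1.1695) | windmill J≥1.1695
J = 0.1309 → climb

J = 0.1309, regime = climb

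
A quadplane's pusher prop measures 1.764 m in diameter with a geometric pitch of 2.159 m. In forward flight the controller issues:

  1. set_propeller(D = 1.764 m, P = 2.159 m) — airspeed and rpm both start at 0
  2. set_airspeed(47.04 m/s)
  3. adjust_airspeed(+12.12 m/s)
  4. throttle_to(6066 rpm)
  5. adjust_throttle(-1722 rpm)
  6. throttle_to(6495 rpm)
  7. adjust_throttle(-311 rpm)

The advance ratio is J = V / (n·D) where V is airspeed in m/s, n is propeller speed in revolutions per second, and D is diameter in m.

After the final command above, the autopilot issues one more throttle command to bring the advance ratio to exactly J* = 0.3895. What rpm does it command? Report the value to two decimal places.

rpm = 5166.23

set_propeller: D = 1.764 m, P = 2.159 m (p = P/D = 1.223923); state ← (V=0, rpm=0)
set_airspeed(47.04): V ← 47.04 m/s
adjust_airspeed(+12.12): V ← 47.04 +12.12 = 59.16 m/s
throttle_to(6066): rpm ← 6066
adjust_throttle(-1722): rpm ← 6066 -1722 = 4344
throttle_to(6495): rpm ← 6495
adjust_throttle(-311): rpm ← 6495 -311 = 6184
final state: V = 59.16 m/s, rpm = 6184 → n = rpm/60 = 103.066667 rev/s
target J* = 0.3895; solve J* = V/(n·D) for n: n = V/(J*·D) = 59.16/(0.3895 × 1.764) = 86.103761 rev/s
rpm = 60·n = 5166.225669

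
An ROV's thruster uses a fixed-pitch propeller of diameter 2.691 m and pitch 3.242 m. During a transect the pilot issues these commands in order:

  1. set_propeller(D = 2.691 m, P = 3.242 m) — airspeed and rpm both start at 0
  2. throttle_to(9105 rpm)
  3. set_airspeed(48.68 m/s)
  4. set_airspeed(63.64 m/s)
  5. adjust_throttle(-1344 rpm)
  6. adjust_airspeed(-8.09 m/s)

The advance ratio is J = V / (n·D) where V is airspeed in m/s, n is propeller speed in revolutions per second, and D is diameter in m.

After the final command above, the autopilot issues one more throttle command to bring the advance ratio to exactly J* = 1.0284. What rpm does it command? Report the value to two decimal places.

set_propeller: D = 2.691 m, P = 3.242 m (p = P/D = 1.204757); state ← (V=0, rpm=0)
throttle_to(9105): rpm ← 9105
set_airspeed(48.68): V ← 48.68 m/s
set_airspeed(63.64): V ← 63.64 m/s
adjust_throttle(-1344): rpm ← 9105 -1344 = 7761
adjust_airspeed(-8.09): V ← 63.64 -8.09 = 55.55 m/s
final state: V = 55.55 m/s, rpm = 7761 → n = rpm/60 = 129.350000 rev/s
target J* = 1.0284; solve J* = V/(n·D) for n: n = V/(J*·D) = 55.55/(1.0284 × 2.691) = 20.072816 rev/s
rpm = 60·n = 1204.368943

rpm = 1204.37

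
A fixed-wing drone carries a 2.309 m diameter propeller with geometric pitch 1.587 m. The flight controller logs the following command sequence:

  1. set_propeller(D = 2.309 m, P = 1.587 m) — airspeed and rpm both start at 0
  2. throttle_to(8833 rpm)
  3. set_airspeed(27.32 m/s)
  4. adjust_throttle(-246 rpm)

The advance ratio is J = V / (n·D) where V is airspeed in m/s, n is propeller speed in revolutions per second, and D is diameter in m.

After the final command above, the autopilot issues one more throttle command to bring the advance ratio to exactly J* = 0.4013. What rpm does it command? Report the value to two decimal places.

set_propeller: D = 2.309 m, P = 1.587 m (p = P/D = 0.687311); state ← (V=0, rpm=0)
throttle_to(8833): rpm ← 8833
set_airspeed(27.32): V ← 27.32 m/s
adjust_throttle(-246): rpm ← 8833 -246 = 8587
final state: V = 27.32 m/s, rpm = 8587 → n = rpm/60 = 143.116667 rev/s
target J* = 0.4013; solve J* = V/(n·D) for n: n = V/(J*·D) = 27.32/(0.4013 × 2.309) = 29.484081 rev/s
rpm = 60·n = 1769.044887

rpm = 1769.04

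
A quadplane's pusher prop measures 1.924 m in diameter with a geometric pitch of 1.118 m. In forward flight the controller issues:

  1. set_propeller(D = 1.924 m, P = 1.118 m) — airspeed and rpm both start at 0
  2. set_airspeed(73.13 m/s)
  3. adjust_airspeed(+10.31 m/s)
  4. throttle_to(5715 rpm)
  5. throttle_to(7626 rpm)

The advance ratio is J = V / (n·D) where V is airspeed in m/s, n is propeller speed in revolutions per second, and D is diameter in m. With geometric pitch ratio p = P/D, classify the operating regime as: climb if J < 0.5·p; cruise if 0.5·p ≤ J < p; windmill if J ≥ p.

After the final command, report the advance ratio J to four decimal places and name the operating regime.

J = 0.3412, regime = cruise

set_propeller: D = 1.924 m, P = 1.118 m (p = P/D = 0.581081); state ← (V=0, rpm=0)
set_airspeed(73.13): V ← 73.13 m/s
adjust_airspeed(+10.31): V ← 73.13 +10.31 = 83.44 m/s
throttle_to(5715): rpm ← 5715
throttle_to(7626): rpm ← 7626
final state: V = 83.44 m/s, rpm = 7626 → n = rpm/60 = 127.100000 rev/s
J = V / (n·D) = 83.44 / (127.100000 × 1.924) = 0.341212
regime bands: climb J<0.2905 | cruise [0.2905, 0.5811) | windmill J≥0.5811
J = 0.3412 → cruise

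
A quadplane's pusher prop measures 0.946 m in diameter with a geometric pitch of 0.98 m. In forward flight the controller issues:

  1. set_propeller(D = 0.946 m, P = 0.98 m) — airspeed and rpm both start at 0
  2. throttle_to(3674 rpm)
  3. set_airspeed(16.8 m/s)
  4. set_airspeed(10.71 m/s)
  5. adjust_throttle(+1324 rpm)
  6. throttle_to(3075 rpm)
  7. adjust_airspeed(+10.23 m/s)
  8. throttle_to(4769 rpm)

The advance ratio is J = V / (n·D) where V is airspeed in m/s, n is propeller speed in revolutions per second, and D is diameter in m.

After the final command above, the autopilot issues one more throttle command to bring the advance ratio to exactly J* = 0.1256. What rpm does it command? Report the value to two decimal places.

set_propeller: D = 0.946 m, P = 0.98 m (p = P/D = 1.035941); state ← (V=0, rpm=0)
throttle_to(3674): rpm ← 3674
set_airspeed(16.8): V ← 16.8 m/s
set_airspeed(10.71): V ← 10.71 m/s
adjust_throttle(+1324): rpm ← 3674 +1324 = 4998
throttle_to(3075): rpm ← 3075
adjust_airspeed(+10.23): V ← 10.71 +10.23 = 20.94 m/s
throttle_to(4769): rpm ← 4769
final state: V = 20.94 m/s, rpm = 4769 → n = rpm/60 = 79.483333 rev/s
target J* = 0.1256; solve J* = V/(n·D) for n: n = V/(J*·D) = 20.94/(0.1256 × 0.946) = 176.236517 rev/s
rpm = 60·n = 10574.191029

rpm = 10574.19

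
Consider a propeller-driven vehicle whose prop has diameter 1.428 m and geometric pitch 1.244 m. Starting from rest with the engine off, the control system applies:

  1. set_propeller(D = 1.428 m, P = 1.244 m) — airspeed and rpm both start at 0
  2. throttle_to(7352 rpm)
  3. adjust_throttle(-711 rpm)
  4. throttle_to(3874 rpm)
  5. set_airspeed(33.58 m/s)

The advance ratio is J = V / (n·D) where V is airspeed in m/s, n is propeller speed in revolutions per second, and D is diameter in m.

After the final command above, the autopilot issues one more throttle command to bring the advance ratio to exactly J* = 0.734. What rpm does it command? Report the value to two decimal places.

set_propeller: D = 1.428 m, P = 1.244 m (p = P/D = 0.871148); state ← (V=0, rpm=0)
throttle_to(7352): rpm ← 7352
adjust_throttle(-711): rpm ← 7352 -711 = 6641
throttle_to(3874): rpm ← 3874
set_airspeed(33.58): V ← 33.58 m/s
final state: V = 33.58 m/s, rpm = 3874 → n = rpm/60 = 64.566667 rev/s
target J* = 0.734; solve J* = V/(n·D) for n: n = V/(J*·D) = 33.58/(0.734 × 1.428) = 32.037338 rev/s
rpm = 60·n = 1922.240286

rpm = 1922.24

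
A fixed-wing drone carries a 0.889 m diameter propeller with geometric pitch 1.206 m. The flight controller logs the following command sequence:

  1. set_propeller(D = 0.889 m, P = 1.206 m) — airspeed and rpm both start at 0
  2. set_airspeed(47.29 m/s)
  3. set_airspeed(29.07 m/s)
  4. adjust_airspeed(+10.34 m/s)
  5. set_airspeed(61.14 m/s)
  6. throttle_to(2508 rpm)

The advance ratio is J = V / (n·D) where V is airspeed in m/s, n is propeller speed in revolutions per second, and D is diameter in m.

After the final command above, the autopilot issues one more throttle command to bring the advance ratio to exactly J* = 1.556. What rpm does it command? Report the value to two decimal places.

set_propeller: D = 0.889 m, P = 1.206 m (p = P/D = 1.356580); state ← (V=0, rpm=0)
set_airspeed(47.29): V ← 47.29 m/s
set_airspeed(29.07): V ← 29.07 m/s
adjust_airspeed(+10.34): V ← 29.07 +10.34 = 39.41 m/s
set_airspeed(61.14): V ← 61.14 m/s
throttle_to(2508): rpm ← 2508
final state: V = 61.14 m/s, rpm = 2508 → n = rpm/60 = 41.800000 rev/s
target J* = 1.556; solve J* = V/(n·D) for n: n = V/(J*·D) = 61.14/(1.556 × 0.889) = 44.199167 rev/s
rpm = 60·n = 2651.949997

rpm = 2651.95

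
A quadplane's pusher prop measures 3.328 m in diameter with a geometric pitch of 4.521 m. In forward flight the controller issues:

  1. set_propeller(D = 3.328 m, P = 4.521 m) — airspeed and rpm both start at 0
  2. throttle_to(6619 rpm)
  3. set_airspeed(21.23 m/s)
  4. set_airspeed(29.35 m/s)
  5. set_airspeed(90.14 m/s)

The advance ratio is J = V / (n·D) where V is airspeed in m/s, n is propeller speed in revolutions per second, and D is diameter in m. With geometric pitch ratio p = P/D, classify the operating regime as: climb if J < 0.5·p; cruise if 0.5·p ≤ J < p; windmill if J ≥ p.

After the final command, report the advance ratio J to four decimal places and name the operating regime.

J = 0.2455, regime = climb

set_propeller: D = 3.328 m, P = 4.521 m (p = P/D = 1.358474); state ← (V=0, rpm=0)
throttle_to(6619): rpm ← 6619
set_airspeed(21.23): V ← 21.23 m/s
set_airspeed(29.35): V ← 29.35 m/s
set_airspeed(90.14): V ← 90.14 m/s
final state: V = 90.14 m/s, rpm = 6619 → n = rpm/60 = 110.316667 rev/s
J = V / (n·D) = 90.14 / (110.316667 × 3.328) = 0.245524
regime bands: climb J<0.6792 | cruise [0.6792, 1.3585) | windmill J≥1.3585
J = 0.2455 → climb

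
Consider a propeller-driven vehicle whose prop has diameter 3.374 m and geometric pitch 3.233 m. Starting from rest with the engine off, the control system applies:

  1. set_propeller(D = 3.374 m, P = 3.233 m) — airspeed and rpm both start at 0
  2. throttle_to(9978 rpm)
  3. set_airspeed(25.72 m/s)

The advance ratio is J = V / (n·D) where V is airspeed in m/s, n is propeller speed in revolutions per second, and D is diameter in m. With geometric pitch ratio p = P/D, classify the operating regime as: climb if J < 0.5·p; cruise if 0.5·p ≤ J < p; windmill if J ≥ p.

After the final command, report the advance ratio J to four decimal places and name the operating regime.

set_propeller: D = 3.374 m, P = 3.233 m (p = P/D = 0.958210); state ← (V=0, rpm=0)
throttle_to(9978): rpm ← 9978
set_airspeed(25.72): V ← 25.72 m/s
final state: V = 25.72 m/s, rpm = 9978 → n = rpm/60 = 166.300000 rev/s
J = V / (n·D) = 25.72 / (166.300000 × 3.374) = 0.045839
regime bands: climb J<0.4791 | cruise [0.4791, 0.9582) | windmill J≥0.9582
J = 0.0458 → climb

J = 0.0458, regime = climb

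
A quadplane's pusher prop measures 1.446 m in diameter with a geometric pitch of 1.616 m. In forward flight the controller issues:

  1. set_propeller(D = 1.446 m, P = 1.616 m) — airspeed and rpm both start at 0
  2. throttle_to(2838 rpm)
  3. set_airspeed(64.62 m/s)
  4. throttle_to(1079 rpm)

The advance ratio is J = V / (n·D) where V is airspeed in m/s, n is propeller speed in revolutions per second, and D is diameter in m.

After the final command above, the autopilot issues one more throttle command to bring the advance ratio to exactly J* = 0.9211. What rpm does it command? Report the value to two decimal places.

rpm = 2911.01

set_propeller: D = 1.446 m, P = 1.616 m (p = P/D = 1.117566); state ← (V=0, rpm=0)
throttle_to(2838): rpm ← 2838
set_airspeed(64.62): V ← 64.62 m/s
throttle_to(1079): rpm ← 1079
final state: V = 64.62 m/s, rpm = 1079 → n = rpm/60 = 17.983333 rev/s
target J* = 0.9211; solve J* = V/(n·D) for n: n = V/(J*·D) = 64.62/(0.9211 × 1.446) = 48.516770 rev/s
rpm = 60·n = 2911.006189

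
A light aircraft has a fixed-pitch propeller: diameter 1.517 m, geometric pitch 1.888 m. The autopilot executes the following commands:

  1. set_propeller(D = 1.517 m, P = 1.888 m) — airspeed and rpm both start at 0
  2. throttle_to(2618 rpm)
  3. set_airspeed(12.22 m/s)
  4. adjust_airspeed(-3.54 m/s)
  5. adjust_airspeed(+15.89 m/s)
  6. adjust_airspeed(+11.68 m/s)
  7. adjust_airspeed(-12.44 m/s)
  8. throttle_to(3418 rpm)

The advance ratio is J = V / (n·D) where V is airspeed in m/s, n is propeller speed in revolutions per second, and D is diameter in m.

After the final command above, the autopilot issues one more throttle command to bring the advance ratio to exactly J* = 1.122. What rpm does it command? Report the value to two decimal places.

set_propeller: D = 1.517 m, P = 1.888 m (p = P/D = 1.244562); state ← (V=0, rpm=0)
throttle_to(2618): rpm ← 2618
set_airspeed(12.22): V ← 12.22 m/s
adjust_airspeed(-3.54): V ← 12.22 -3.54 = 8.68 m/s
adjust_airspeed(+15.89): V ← 8.68 +15.89 = 24.57 m/s
adjust_airspeed(+11.68): V ← 24.57 +11.68 = 36.25 m/s
adjust_airspeed(-12.44): V ← 36.25 -12.44 = 23.81 m/s
throttle_to(3418): rpm ← 3418
final state: V = 23.81 m/s, rpm = 3418 → n = rpm/60 = 56.966667 rev/s
target J* = 1.122; solve J* = V/(n·D) for n: n = V/(J*·D) = 23.81/(1.122 × 1.517) = 13.988816 rev/s
rpm = 60·n = 839.328960

rpm = 839.33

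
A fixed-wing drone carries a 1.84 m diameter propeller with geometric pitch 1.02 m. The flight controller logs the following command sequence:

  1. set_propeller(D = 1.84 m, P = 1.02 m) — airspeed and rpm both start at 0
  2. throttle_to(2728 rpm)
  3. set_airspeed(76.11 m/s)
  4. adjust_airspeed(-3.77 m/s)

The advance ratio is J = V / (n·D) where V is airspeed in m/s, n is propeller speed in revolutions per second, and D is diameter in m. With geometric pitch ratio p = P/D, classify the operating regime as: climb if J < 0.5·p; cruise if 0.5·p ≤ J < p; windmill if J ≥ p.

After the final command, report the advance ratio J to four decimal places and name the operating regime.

set_propeller: D = 1.84 m, P = 1.02 m (p = P/D = 0.554348); state ← (V=0, rpm=0)
throttle_to(2728): rpm ← 2728
set_airspeed(76.11): V ← 76.11 m/s
adjust_airspeed(-3.77): V ← 76.11 -3.77 = 72.34 m/s
final state: V = 72.34 m/s, rpm = 2728 → n = rpm/60 = 45.466667 rev/s
J = V / (n·D) = 72.34 / (45.466667 × 1.84) = 0.864704
regime bands: climb J<0.2772 | cruise [0.2772, 0.5543) | windmill J≥0.5543
J = 0.8647 → windmill

J = 0.8647, regime = windmill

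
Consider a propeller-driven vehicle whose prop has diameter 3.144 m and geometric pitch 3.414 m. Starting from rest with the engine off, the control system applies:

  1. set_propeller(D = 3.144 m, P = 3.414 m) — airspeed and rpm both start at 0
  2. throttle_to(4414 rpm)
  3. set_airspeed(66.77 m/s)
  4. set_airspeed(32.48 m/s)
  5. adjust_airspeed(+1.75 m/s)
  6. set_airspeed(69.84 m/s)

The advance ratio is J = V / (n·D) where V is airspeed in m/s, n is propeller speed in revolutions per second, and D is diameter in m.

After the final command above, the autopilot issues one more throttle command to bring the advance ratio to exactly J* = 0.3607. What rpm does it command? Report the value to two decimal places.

set_propeller: D = 3.144 m, P = 3.414 m (p = P/D = 1.085878); state ← (V=0, rpm=0)
throttle_to(4414): rpm ← 4414
set_airspeed(66.77): V ← 66.77 m/s
set_airspeed(32.48): V ← 32.48 m/s
adjust_airspeed(+1.75): V ← 32.48 +1.75 = 34.23 m/s
set_airspeed(69.84): V ← 69.84 m/s
final state: V = 69.84 m/s, rpm = 4414 → n = rpm/60 = 73.566667 rev/s
target J* = 0.3607; solve J* = V/(n·D) for n: n = V/(J*·D) = 69.84/(0.3607 × 3.144) = 61.585086 rev/s
rpm = 60·n = 3695.105150

rpm = 3695.11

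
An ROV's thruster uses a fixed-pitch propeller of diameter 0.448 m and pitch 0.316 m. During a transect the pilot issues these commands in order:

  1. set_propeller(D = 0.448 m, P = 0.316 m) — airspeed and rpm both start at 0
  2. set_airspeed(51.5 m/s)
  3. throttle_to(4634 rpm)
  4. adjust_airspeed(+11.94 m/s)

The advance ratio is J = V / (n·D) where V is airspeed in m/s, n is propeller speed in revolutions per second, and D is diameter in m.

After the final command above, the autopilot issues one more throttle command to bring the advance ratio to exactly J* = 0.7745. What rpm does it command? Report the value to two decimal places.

rpm = 10970.21

set_propeller: D = 0.448 m, P = 0.316 m (p = P/D = 0.705357); state ← (V=0, rpm=0)
set_airspeed(51.5): V ← 51.5 m/s
throttle_to(4634): rpm ← 4634
adjust_airspeed(+11.94): V ← 51.5 +11.94 = 63.44 m/s
final state: V = 63.44 m/s, rpm = 4634 → n = rpm/60 = 77.233333 rev/s
target J* = 0.7745; solve J* = V/(n·D) for n: n = V/(J*·D) = 63.44/(0.7745 × 0.448) = 182.836853 rev/s
rpm = 60·n = 10970.211196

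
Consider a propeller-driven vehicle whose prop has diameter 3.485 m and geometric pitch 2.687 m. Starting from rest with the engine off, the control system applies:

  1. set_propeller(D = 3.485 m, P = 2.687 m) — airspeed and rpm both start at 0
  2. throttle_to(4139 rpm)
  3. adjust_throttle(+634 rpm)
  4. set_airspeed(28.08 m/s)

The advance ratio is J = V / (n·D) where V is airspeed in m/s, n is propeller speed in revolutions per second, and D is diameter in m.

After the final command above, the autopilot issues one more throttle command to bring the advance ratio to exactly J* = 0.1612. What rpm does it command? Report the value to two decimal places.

rpm = 2999.03

set_propeller: D = 3.485 m, P = 2.687 m (p = P/D = 0.771019); state ← (V=0, rpm=0)
throttle_to(4139): rpm ← 4139
adjust_throttle(+634): rpm ← 4139 +634 = 4773
set_airspeed(28.08): V ← 28.08 m/s
final state: V = 28.08 m/s, rpm = 4773 → n = rpm/60 = 79.550000 rev/s
target J* = 0.1612; solve J* = V/(n·D) for n: n = V/(J*·D) = 28.08/(0.1612 × 3.485) = 49.983802 rev/s
rpm = 60·n = 2999.028093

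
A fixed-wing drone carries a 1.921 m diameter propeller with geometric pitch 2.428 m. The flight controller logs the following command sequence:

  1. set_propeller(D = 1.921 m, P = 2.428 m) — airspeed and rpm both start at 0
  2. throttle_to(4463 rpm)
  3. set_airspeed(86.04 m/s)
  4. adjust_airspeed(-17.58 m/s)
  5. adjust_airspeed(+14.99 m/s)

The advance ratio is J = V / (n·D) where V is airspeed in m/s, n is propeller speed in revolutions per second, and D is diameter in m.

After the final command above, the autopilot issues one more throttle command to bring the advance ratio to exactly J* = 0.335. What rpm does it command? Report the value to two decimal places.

rpm = 7780.46

set_propeller: D = 1.921 m, P = 2.428 m (p = P/D = 1.263925); state ← (V=0, rpm=0)
throttle_to(4463): rpm ← 4463
set_airspeed(86.04): V ← 86.04 m/s
adjust_airspeed(-17.58): V ← 86.04 -17.58 = 68.46 m/s
adjust_airspeed(+14.99): V ← 68.46 +14.99 = 83.45 m/s
final state: V = 83.45 m/s, rpm = 4463 → n = rpm/60 = 74.383333 rev/s
target J* = 0.335; solve J* = V/(n·D) for n: n = V/(J*·D) = 83.45/(0.335 × 1.921) = 129.674377 rev/s
rpm = 60·n = 7780.462601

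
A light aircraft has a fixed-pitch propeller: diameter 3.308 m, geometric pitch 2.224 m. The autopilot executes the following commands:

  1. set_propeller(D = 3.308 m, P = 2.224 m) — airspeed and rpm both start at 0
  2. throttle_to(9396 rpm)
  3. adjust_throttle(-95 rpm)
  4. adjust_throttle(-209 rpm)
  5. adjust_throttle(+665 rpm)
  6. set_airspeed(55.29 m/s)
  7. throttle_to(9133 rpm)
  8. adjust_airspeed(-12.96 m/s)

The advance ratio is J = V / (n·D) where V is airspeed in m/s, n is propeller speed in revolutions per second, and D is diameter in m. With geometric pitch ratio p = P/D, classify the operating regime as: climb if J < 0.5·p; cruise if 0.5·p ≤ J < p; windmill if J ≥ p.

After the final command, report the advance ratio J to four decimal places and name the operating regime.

set_propeller: D = 3.308 m, P = 2.224 m (p = P/D = 0.672310); state ← (V=0, rpm=0)
throttle_to(9396): rpm ← 9396
adjust_throttle(-95): rpm ← 9396 -95 = 9301
adjust_throttle(-209): rpm ← 9301 -209 = 9092
adjust_throttle(+665): rpm ← 9092 +665 = 9757
set_airspeed(55.29): V ← 55.29 m/s
throttle_to(9133): rpm ← 9133
adjust_airspeed(-12.96): V ← 55.29 -12.96 = 42.33 m/s
final state: V = 42.33 m/s, rpm = 9133 → n = rpm/60 = 152.216667 rev/s
J = V / (n·D) = 42.33 / (152.216667 × 3.308) = 0.084066
regime bands: climb J<0.3362 | cruise [0.3362, 0.6723) | windmill J≥0.6723
J = 0.0841 → climb

J = 0.0841, regime = climb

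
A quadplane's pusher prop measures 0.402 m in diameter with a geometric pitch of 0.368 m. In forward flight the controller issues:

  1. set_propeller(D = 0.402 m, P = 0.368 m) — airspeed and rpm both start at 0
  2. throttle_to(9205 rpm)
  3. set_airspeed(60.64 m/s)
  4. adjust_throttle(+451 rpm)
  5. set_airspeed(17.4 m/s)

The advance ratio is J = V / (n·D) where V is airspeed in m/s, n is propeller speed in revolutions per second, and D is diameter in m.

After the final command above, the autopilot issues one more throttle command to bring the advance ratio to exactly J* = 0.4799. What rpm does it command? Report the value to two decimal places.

rpm = 5411.58

set_propeller: D = 0.402 m, P = 0.368 m (p = P/D = 0.915423); state ← (V=0, rpm=0)
throttle_to(9205): rpm ← 9205
set_airspeed(60.64): V ← 60.64 m/s
adjust_throttle(+451): rpm ← 9205 +451 = 9656
set_airspeed(17.4): V ← 17.4 m/s
final state: V = 17.4 m/s, rpm = 9656 → n = rpm/60 = 160.933333 rev/s
target J* = 0.4799; solve J* = V/(n·D) for n: n = V/(J*·D) = 17.4/(0.4799 × 0.402) = 90.192920 rev/s
rpm = 60·n = 5411.575173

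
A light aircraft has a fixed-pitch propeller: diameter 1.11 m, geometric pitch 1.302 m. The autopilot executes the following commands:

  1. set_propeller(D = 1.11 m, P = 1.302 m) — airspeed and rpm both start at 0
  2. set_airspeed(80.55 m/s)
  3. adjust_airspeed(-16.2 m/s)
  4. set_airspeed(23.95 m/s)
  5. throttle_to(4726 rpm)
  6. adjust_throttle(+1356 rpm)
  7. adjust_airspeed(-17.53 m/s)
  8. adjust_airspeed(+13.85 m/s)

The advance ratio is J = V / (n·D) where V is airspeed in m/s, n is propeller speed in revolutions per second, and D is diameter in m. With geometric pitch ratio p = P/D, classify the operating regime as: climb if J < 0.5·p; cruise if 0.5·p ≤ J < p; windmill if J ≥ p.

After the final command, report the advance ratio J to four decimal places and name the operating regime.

J = 0.1802, regime = climb

set_propeller: D = 1.11 m, P = 1.302 m (p = P/D = 1.172973); state ← (V=0, rpm=0)
set_airspeed(80.55): V ← 80.55 m/s
adjust_airspeed(-16.2): V ← 80.55 -16.2 = 64.35 m/s
set_airspeed(23.95): V ← 23.95 m/s
throttle_to(4726): rpm ← 4726
adjust_throttle(+1356): rpm ← 4726 +1356 = 6082
adjust_airspeed(-17.53): V ← 23.95 -17.53 = 6.42 m/s
adjust_airspeed(+13.85): V ← 6.42 +13.85 = 20.27 m/s
final state: V = 20.27 m/s, rpm = 6082 → n = rpm/60 = 101.366667 rev/s
J = V / (n·D) = 20.27 / (101.366667 × 1.11) = 0.180151
regime bands: climb J<0.5865 | cruise [0.5865, 1.1730) | windmill J≥1.1730
J = 0.1802 → climb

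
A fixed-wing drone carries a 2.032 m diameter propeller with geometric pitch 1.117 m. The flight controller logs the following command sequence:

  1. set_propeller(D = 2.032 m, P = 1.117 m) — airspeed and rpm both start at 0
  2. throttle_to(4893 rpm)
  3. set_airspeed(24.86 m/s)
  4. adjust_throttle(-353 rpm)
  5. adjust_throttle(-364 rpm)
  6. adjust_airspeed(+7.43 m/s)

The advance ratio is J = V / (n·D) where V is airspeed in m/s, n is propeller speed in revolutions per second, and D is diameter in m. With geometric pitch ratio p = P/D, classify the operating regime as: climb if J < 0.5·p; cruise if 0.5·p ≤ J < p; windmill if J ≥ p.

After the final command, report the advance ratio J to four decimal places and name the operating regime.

set_propeller: D = 2.032 m, P = 1.117 m (p = P/D = 0.549705); state ← (V=0, rpm=0)
throttle_to(4893): rpm ← 4893
set_airspeed(24.86): V ← 24.86 m/s
adjust_throttle(-353): rpm ← 4893 -353 = 4540
adjust_throttle(-364): rpm ← 4540 -364 = 4176
adjust_airspeed(+7.43): V ← 24.86 +7.43 = 32.29 m/s
final state: V = 32.29 m/s, rpm = 4176 → n = rpm/60 = 69.600000 rev/s
J = V / (n·D) = 32.29 / (69.600000 × 2.032) = 0.228315
regime bands: climb J<0.2749 | cruise [0.2749, 0.5497) | windmill J≥0.5497
J = 0.2283 → climb

J = 0.2283, regime = climb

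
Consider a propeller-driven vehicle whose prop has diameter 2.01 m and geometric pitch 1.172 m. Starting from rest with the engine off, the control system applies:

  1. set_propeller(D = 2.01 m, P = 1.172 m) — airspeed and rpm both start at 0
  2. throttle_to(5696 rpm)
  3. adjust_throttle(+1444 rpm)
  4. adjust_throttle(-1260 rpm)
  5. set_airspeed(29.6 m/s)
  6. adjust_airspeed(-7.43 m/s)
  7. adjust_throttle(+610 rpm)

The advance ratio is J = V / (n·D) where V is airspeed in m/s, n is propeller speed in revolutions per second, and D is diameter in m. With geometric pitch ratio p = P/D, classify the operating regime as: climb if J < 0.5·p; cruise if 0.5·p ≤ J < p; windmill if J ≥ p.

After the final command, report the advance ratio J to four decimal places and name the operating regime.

set_propeller: D = 2.01 m, P = 1.172 m (p = P/D = 0.583085); state ← (V=0, rpm=0)
throttle_to(5696): rpm ← 5696
adjust_throttle(+1444): rpm ← 5696 +1444 = 7140
adjust_throttle(-1260): rpm ← 7140 -1260 = 5880
set_airspeed(29.6): V ← 29.6 m/s
adjust_airspeed(-7.43): V ← 29.6 -7.43 = 22.17 m/s
adjust_throttle(+610): rpm ← 5880 +610 = 6490
final state: V = 22.17 m/s, rpm = 6490 → n = rpm/60 = 108.166667 rev/s
J = V / (n·D) = 22.17 / (108.166667 × 2.01) = 0.101971
regime bands: climb J<0.2915 | cruise [0.2915, 0.5831) | windmill J≥0.5831
J = 0.1020 → climb

J = 0.1020, regime = climb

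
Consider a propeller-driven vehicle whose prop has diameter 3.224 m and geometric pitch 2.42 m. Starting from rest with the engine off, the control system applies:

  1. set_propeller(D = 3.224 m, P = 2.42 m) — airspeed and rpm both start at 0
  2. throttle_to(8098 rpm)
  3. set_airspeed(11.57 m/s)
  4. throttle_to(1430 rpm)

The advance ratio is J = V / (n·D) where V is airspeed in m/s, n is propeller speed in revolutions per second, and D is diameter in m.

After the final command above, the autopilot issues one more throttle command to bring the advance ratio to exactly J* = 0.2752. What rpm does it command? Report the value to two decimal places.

set_propeller: D = 3.224 m, P = 2.42 m (p = P/D = 0.750620); state ← (V=0, rpm=0)
throttle_to(8098): rpm ← 8098
set_airspeed(11.57): V ← 11.57 m/s
throttle_to(1430): rpm ← 1430
final state: V = 11.57 m/s, rpm = 1430 → n = rpm/60 = 23.833333 rev/s
target J* = 0.2752; solve J* = V/(n·D) for n: n = V/(J*·D) = 11.57/(0.2752 × 3.224) = 13.040369 rev/s
rpm = 60·n = 782.422168

rpm = 782.42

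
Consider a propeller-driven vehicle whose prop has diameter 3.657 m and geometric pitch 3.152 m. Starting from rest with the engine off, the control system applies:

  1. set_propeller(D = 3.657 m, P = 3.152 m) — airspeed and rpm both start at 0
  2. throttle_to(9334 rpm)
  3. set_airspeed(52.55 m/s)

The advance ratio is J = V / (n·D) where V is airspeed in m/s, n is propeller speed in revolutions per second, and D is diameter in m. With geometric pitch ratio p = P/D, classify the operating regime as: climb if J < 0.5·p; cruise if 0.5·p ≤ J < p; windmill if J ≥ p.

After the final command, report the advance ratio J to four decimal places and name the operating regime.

set_propeller: D = 3.657 m, P = 3.152 m (p = P/D = 0.861909); state ← (V=0, rpm=0)
throttle_to(9334): rpm ← 9334
set_airspeed(52.55): V ← 52.55 m/s
final state: V = 52.55 m/s, rpm = 9334 → n = rpm/60 = 155.566667 rev/s
J = V / (n·D) = 52.55 / (155.566667 × 3.657) = 0.092370
regime bands: climb J<0.4310 | cruise [0.4310, 0.8619) | windmill J≥0.8619
J = 0.0924 → climb

J = 0.0924, regime = climb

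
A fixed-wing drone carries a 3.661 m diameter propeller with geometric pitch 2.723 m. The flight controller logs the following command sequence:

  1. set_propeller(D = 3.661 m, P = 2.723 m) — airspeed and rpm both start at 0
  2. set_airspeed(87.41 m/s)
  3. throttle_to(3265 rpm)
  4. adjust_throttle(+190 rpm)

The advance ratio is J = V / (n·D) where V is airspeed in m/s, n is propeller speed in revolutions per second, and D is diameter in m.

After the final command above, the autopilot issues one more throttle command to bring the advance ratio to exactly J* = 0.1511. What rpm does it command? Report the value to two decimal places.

rpm = 9480.87

set_propeller: D = 3.661 m, P = 2.723 m (p = P/D = 0.743786); state ← (V=0, rpm=0)
set_airspeed(87.41): V ← 87.41 m/s
throttle_to(3265): rpm ← 3265
adjust_throttle(+190): rpm ← 3265 +190 = 3455
final state: V = 87.41 m/s, rpm = 3455 → n = rpm/60 = 57.583333 rev/s
target J* = 0.1511; solve J* = V/(n·D) for n: n = V/(J*·D) = 87.41/(0.1511 × 3.661) = 158.014495 rev/s
rpm = 60·n = 9480.869689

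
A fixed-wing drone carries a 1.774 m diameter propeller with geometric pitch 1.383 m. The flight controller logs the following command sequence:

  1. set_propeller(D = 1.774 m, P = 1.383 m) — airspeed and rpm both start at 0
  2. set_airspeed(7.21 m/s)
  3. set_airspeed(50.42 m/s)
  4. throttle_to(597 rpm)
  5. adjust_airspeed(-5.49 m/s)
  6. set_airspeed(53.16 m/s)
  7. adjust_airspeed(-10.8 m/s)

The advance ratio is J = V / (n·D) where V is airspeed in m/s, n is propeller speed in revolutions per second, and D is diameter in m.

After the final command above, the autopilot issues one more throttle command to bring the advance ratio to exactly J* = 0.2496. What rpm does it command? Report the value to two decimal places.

rpm = 5739.96

set_propeller: D = 1.774 m, P = 1.383 m (p = P/D = 0.779594); state ← (V=0, rpm=0)
set_airspeed(7.21): V ← 7.21 m/s
set_airspeed(50.42): V ← 50.42 m/s
throttle_to(597): rpm ← 597
adjust_airspeed(-5.49): V ← 50.42 -5.49 = 44.93 m/s
set_airspeed(53.16): V ← 53.16 m/s
adjust_airspeed(-10.8): V ← 53.16 -10.8 = 42.36 m/s
final state: V = 42.36 m/s, rpm = 597 → n = rpm/60 = 9.950000 rev/s
target J* = 0.2496; solve J* = V/(n·D) for n: n = V/(J*·D) = 42.36/(0.2496 × 1.774) = 95.666031 rev/s
rpm = 60·n = 5739.961842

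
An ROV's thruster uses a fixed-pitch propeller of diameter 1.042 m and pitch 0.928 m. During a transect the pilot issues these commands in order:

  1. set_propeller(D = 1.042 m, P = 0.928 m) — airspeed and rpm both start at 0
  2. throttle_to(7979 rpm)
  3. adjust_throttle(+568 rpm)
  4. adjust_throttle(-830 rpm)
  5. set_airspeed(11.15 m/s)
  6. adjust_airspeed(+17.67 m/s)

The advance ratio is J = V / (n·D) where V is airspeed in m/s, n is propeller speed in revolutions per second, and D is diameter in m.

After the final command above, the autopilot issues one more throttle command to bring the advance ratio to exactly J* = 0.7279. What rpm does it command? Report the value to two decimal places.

set_propeller: D = 1.042 m, P = 0.928 m (p = P/D = 0.890595); state ← (V=0, rpm=0)
throttle_to(7979): rpm ← 7979
adjust_throttle(+568): rpm ← 7979 +568 = 8547
adjust_throttle(-830): rpm ← 8547 -830 = 7717
set_airspeed(11.15): V ← 11.15 m/s
adjust_airspeed(+17.67): V ← 11.15 +17.67 = 28.82 m/s
final state: V = 28.82 m/s, rpm = 7717 → n = rpm/60 = 128.616667 rev/s
target J* = 0.7279; solve J* = V/(n·D) for n: n = V/(J*·D) = 28.82/(0.7279 × 1.042) = 37.997458 rev/s
rpm = 60·n = 2279.847451

rpm = 2279.85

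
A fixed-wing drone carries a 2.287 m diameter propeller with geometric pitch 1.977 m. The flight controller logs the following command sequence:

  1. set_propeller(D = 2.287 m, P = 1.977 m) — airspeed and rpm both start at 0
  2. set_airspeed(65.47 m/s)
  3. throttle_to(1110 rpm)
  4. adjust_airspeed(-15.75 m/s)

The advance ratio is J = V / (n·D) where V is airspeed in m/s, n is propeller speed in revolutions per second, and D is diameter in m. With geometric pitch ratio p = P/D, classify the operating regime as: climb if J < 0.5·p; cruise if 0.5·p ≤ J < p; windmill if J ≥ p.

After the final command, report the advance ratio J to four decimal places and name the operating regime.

set_propeller: D = 2.287 m, P = 1.977 m (p = P/D = 0.864451); state ← (V=0, rpm=0)
set_airspeed(65.47): V ← 65.47 m/s
throttle_to(1110): rpm ← 1110
adjust_airspeed(-15.75): V ← 65.47 -15.75 = 49.72 m/s
final state: V = 49.72 m/s, rpm = 1110 → n = rpm/60 = 18.500000 rev/s
J = V / (n·D) = 49.72 / (18.500000 × 2.287) = 1.175150
regime bands: climb J<0.4322 | cruise [0.4322, 0.8645) | windmill J≥0.8645
J = 1.1751 → windmill

J = 1.1751, regime = windmill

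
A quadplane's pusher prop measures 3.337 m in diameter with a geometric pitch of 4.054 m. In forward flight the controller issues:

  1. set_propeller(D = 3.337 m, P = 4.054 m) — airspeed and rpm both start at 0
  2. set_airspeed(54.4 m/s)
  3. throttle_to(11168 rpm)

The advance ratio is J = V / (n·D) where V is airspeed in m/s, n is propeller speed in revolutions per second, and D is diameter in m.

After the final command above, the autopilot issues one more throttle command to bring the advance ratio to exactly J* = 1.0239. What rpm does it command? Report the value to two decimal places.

set_propeller: D = 3.337 m, P = 4.054 m (p = P/D = 1.214864); state ← (V=0, rpm=0)
set_airspeed(54.4): V ← 54.4 m/s
throttle_to(11168): rpm ← 11168
final state: V = 54.4 m/s, rpm = 11168 → n = rpm/60 = 186.133333 rev/s
target J* = 1.0239; solve J* = V/(n·D) for n: n = V/(J*·D) = 54.4/(1.0239 × 3.337) = 15.921543 rev/s
rpm = 60·n = 955.292571

rpm = 955.29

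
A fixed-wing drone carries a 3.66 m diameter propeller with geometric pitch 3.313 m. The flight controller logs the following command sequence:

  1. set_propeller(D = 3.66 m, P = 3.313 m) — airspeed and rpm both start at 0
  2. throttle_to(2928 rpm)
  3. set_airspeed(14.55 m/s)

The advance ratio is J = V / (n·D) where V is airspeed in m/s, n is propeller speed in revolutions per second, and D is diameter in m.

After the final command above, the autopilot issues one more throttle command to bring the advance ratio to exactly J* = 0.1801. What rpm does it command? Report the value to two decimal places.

set_propeller: D = 3.66 m, P = 3.313 m (p = P/D = 0.905191); state ← (V=0, rpm=0)
throttle_to(2928): rpm ← 2928
set_airspeed(14.55): V ← 14.55 m/s
final state: V = 14.55 m/s, rpm = 2928 → n = rpm/60 = 48.800000 rev/s
target J* = 0.1801; solve J* = V/(n·D) for n: n = V/(J*·D) = 14.55/(0.1801 × 3.66) = 22.073347 rev/s
rpm = 60·n = 1324.400834

rpm = 1324.40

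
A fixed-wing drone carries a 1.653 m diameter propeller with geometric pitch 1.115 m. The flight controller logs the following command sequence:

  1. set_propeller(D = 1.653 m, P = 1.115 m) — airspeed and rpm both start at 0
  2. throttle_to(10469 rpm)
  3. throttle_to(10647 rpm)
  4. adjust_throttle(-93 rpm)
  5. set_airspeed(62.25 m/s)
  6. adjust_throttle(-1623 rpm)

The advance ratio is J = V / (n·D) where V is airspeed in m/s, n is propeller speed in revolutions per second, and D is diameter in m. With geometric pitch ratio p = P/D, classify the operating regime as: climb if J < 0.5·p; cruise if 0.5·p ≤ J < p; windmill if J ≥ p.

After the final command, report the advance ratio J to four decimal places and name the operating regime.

set_propeller: D = 1.653 m, P = 1.115 m (p = P/D = 0.674531); state ← (V=0, rpm=0)
throttle_to(10469): rpm ← 10469
throttle_to(10647): rpm ← 10647
adjust_throttle(-93): rpm ← 10647 -93 = 10554
set_airspeed(62.25): V ← 62.25 m/s
adjust_throttle(-1623): rpm ← 10554 -1623 = 8931
final state: V = 62.25 m/s, rpm = 8931 → n = rpm/60 = 148.850000 rev/s
J = V / (n·D) = 62.25 / (148.850000 × 1.653) = 0.252998
regime bands: climb J<0.3373 | cruise [0.3373, 0.6745) | windmill J≥0.6745
J = 0.2530 → climb

J = 0.2530, regime = climb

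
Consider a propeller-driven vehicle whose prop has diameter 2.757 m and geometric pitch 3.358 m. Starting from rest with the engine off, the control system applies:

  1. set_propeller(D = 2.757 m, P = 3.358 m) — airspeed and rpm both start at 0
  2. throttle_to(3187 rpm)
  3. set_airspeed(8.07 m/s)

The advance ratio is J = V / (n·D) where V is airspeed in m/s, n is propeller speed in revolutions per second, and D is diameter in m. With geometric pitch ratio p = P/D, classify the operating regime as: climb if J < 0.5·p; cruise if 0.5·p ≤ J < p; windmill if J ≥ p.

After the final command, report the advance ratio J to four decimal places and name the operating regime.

set_propeller: D = 2.757 m, P = 3.358 m (p = P/D = 1.217991); state ← (V=0, rpm=0)
throttle_to(3187): rpm ← 3187
set_airspeed(8.07): V ← 8.07 m/s
final state: V = 8.07 m/s, rpm = 3187 → n = rpm/60 = 53.116667 rev/s
J = V / (n·D) = 8.07 / (53.116667 × 2.757) = 0.055107
regime bands: climb J<0.6090 | cruise [0.6090, 1.2180) | windmill J≥1.2180
J = 0.0551 → climb

J = 0.0551, regime = climb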